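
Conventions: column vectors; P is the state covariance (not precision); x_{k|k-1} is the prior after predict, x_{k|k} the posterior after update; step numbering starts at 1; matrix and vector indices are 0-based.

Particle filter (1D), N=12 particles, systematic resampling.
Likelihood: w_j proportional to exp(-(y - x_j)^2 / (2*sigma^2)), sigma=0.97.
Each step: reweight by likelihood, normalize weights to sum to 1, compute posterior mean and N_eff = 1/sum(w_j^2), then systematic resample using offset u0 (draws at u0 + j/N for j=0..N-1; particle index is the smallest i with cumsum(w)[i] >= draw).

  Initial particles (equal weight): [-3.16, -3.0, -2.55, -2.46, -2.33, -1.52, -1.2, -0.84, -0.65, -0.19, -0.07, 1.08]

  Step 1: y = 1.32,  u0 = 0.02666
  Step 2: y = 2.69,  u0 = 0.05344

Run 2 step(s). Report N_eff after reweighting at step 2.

step 1: w=[0.0000, 0.0000, 0.0002, 0.0003, 0.0004, 0.0073, 0.0181, 0.0444, 0.0674, 0.1578, 0.1899, 0.5141]  mean=0.3957  Neff=3.0105  idx=[7, 8, 9, 9, 10, 10, 11, 11, 11, 11, 11, 11]
step 2: w=[0.0008, 0.0017, 0.0077, 0.0077, 0.0111, 0.0111, 0.1600, 0.1600, 0.1600, 0.1600, 0.1600, 0.1600]  mean=1.0304  Neff=6.4967  idx=[6, 6, 7, 7, 8, 8, 9, 9, 10, 10, 11, 11]

N_eff = 6.4967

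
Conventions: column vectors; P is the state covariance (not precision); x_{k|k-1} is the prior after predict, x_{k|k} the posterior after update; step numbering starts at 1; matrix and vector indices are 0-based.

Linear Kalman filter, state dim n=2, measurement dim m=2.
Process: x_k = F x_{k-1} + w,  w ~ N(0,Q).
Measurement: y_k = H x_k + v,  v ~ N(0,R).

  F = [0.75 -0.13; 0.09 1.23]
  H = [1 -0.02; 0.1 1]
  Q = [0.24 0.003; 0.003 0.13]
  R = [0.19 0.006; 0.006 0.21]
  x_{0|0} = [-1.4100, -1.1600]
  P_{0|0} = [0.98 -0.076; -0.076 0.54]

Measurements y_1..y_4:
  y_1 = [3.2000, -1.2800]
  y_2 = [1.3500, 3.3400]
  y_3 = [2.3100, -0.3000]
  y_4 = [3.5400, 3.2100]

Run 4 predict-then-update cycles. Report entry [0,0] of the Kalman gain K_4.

K[0,0] = 0.6190

step 1: x^-=[-0.9067, -1.5537]  P^-=[0.8152 -0.0864; -0.0864 0.9381]  S=[1.0090 -0.0175; -0.0175 1.1389]  K=[0.8098 0.0081; -0.0901 0.8147]  nu=[4.0756, 0.3644]  x^+=[2.3965, -1.6242]  P^+=[0.1537 -0.0088; -0.0088 0.1714]
step 2: x^-=[2.0085, -1.7820]  P^-=[0.3311 -0.0221; -0.0221 0.3886]  S=[0.5221 0.0093; 0.0093 0.5975]  K=[0.6348 0.0086; -0.0687 0.6478]  nu=[-0.6942, 4.9212]  x^+=[1.6102, 1.4535]  P^+=[0.1205 -0.0064; -0.0064 0.1363]
step 3: x^-=[1.0187, 1.9327]  P^-=[0.3114 -0.0165; -0.0165 0.3357]  S=[0.5022 0.0139; 0.0139 0.5455]  K=[0.6204 0.0109; -0.0633 0.6140]  nu=[1.3300, -2.3346]  x^+=[1.8182, 0.4151]  P^+=[0.1178 -0.0058; -0.0058 0.1291]
step 4: x^-=[1.3097, 0.6742]  P^-=[0.3096 -0.0149; -0.0149 0.3250]  S=[0.5003 0.0155; 0.0155 0.5352]  K=[0.6190 0.0119; -0.0617 0.6064]  nu=[2.2438, 2.4048]  x^+=[2.7274, 1.9940]  P^+=[0.1176 -0.0055; -0.0055 0.1275]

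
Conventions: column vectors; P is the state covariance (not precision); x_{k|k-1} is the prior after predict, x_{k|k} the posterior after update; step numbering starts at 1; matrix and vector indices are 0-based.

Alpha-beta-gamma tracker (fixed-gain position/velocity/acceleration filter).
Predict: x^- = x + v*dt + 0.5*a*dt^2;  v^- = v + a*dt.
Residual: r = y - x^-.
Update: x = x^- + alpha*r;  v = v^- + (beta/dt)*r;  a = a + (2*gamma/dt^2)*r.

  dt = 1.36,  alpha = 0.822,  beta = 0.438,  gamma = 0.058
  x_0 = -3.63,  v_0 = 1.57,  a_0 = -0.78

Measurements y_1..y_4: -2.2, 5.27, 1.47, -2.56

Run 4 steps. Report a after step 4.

a_post = -0.8693

step 1: x_pred=-2.2161  r=0.0161  x^+=-2.2029  v^+=0.5144  a^+=-0.7790
step 2: x_pred=-2.2237  r=7.4937  x^+=3.9361  v^+=1.8684  a^+=-0.3090
step 3: x_pred=6.1914  r=-4.7214  x^+=2.3104  v^+=-0.0724  a^+=-0.6051
step 4: x_pred=1.6523  r=-4.2123  x^+=-1.8102  v^+=-2.2520  a^+=-0.8693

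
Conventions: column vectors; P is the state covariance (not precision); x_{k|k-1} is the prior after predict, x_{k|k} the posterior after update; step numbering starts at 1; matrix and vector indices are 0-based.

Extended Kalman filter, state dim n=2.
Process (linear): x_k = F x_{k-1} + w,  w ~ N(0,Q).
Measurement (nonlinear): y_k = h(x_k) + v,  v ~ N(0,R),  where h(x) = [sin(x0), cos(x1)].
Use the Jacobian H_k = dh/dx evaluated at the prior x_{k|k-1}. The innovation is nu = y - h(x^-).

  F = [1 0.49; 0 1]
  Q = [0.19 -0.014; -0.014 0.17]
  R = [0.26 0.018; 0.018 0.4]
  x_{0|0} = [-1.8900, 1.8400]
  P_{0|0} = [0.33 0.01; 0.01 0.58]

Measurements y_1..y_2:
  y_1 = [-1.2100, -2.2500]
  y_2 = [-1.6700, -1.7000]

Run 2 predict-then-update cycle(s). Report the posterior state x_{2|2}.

x_post = [-1.0808, 2.7014]

step 1: x^-=[-0.9884, 1.8400]  P^-=[0.6691 0.2802; 0.2802 0.7500]  H_jac=[0.5500 0.0000; 0.0000 -0.9640]  S=[0.4624 -0.1306; -0.1306 1.0969]  K=[0.7516 -0.1568; 0.1523 -0.6410]  nu=[-0.3749, -1.9840]  x^+=[-0.9591, 3.0546]  P^+=[0.3501 0.0510; 0.0510 0.2631]
step 2: x^-=[0.5377, 3.0546]  P^-=[0.6533 0.1660; 0.1660 0.4331]  H_jac=[0.8589 0.0000; 0.0000 -0.0869]  S=[0.7420 0.0056; 0.0056 0.4033]  K=[0.7566 -0.0463; 0.1928 -0.0960]  nu=[-2.1821, -0.7038]  x^+=[-1.0808, 2.7014]  P^+=[0.2281 0.0564; 0.0564 0.4020]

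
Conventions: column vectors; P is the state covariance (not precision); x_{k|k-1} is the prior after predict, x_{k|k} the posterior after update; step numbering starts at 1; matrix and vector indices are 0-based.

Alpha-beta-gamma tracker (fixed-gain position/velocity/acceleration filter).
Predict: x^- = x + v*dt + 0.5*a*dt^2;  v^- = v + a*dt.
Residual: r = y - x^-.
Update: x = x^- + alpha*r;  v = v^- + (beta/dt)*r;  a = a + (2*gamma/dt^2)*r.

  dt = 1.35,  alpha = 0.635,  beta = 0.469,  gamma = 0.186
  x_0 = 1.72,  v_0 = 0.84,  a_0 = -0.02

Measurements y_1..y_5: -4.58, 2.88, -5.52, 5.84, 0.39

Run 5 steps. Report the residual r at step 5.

resid = -4.6368

step 1: x_pred=2.8358  r=-7.4158  x^+=-1.8732  v^+=-1.7633  a^+=-1.5337
step 2: x_pred=-5.6512  r=8.5312  x^+=-0.2339  v^+=-0.8699  a^+=0.2077
step 3: x_pred=-1.2191  r=-4.3009  x^+=-3.9502  v^+=-2.0837  a^+=-0.6702
step 4: x_pred=-7.3739  r=13.2139  x^+=1.0169  v^+=1.6021  a^+=2.0270
step 5: x_pred=5.0268  r=-4.6368  x^+=2.0824  v^+=2.7276  a^+=1.0805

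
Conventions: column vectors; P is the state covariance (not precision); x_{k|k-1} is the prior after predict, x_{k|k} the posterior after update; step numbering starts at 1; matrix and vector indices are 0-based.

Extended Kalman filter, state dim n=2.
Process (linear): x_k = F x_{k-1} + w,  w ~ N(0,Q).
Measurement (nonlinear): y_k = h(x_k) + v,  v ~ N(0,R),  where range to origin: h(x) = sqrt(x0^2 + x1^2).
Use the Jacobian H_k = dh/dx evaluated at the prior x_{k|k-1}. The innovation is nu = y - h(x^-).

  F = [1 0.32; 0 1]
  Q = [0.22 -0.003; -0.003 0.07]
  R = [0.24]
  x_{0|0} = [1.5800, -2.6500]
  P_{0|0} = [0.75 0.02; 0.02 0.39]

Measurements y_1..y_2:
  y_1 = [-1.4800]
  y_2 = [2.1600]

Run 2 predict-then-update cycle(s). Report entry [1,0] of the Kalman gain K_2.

K[1,0] = -0.2378

step 1: x^-=[0.7320, -2.6500]  P^-=[1.0227 0.1418; 0.1418 0.4600]  H_jac=[0.2663 -0.9639]  S=[0.6671]  K=[0.2033; -0.6081]  nu=[-4.2292]  x^+=[-0.1278, -0.0784]  P^+=[0.9952 0.2243; 0.2243 0.2133]
step 2: x^-=[-0.1529, -0.0784]  P^-=[1.3805 0.2895; 0.2895 0.2833]  H_jac=[-0.8899 -0.4562]  S=[1.6273]  K=[-0.8361; -0.2378]  nu=[1.9882]  x^+=[-1.8153, -0.5511]  P^+=[0.2429 -0.0340; -0.0340 0.1914]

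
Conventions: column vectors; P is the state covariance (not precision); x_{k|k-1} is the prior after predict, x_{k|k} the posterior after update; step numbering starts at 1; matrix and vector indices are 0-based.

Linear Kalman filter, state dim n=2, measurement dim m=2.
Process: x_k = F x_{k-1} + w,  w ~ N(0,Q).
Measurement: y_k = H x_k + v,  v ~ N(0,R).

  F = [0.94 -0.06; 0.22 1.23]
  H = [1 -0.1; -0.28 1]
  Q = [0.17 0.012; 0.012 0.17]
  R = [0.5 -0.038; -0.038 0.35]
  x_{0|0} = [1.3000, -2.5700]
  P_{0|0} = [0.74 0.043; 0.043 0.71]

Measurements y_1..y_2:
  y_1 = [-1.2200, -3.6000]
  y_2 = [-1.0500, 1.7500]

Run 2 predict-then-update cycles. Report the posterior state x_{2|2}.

x_post = [-0.4234, -0.6153]

step 1: x^-=[1.3762, -2.8751]  P^-=[0.8216 0.1618; 0.1618 1.3032]  S=[1.3022 -0.2321; -0.2321 1.6271]  K=[0.6269 0.0475; 0.1661 0.7968]  nu=[-2.8837, -0.3396]  x^+=[-0.4478, -3.6248]  P^+=[0.3199 0.0824; 0.0824 0.2956]
step 2: x^-=[-0.2034, -4.5570]  P^-=[0.4444 0.1505; 0.1505 0.6773]  S=[0.9211 -0.0755; -0.0755 0.9779]  K=[0.4713 0.0630; 0.1440 0.6607]  nu=[-1.3023, 6.2501]  x^+=[-0.4234, -0.6153]  P^+=[0.2404 0.0715; 0.0715 0.2458]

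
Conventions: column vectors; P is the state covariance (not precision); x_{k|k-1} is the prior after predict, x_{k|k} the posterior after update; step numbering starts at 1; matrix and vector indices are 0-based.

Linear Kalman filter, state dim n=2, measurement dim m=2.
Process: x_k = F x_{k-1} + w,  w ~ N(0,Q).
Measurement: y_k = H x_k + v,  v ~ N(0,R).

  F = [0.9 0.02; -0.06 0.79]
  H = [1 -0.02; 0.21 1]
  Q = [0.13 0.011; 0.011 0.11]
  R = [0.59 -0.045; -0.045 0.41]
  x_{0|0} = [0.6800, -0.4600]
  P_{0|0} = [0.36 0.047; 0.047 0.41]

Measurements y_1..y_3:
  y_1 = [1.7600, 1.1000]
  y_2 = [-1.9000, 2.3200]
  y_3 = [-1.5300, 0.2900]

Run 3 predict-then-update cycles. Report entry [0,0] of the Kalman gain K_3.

K[0,0] = 0.3329

step 1: x^-=[0.6028, -0.4042]  P^-=[0.4235 0.0314; 0.0314 0.3627]  S=[1.0123 0.0679; 0.0679 0.8046]  K=[0.4100 0.1149; -0.0070 0.4596]  nu=[1.1491, 1.3776]  x^+=[1.2322, 0.2209]  P^+=[0.2363 -0.0209; -0.0209 0.1932]
step 2: x^-=[1.1134, 0.1006]  P^-=[0.3207 -0.0136; -0.0136 0.2334]  S=[0.9114 0.0042; 0.0042 0.6518]  K=[0.3518 0.0803; -0.0216 0.3538]  nu=[-3.0114, 1.9856]  x^+=[0.2132, 0.8683]  P^+=[0.2035 -0.0257; -0.0257 0.1514]
step 3: x^-=[0.2093, 0.6731]  P^-=[0.2939 -0.0158; -0.0158 0.2077]  S=[0.8847 -0.0032; -0.0032 0.6240]  K=[0.3329 0.0753; -0.0214 0.3274]  nu=[-1.7258, -0.4271]  x^+=[-0.3974, 0.5702]  P^+=[0.1925 -0.0245; -0.0245 0.1403]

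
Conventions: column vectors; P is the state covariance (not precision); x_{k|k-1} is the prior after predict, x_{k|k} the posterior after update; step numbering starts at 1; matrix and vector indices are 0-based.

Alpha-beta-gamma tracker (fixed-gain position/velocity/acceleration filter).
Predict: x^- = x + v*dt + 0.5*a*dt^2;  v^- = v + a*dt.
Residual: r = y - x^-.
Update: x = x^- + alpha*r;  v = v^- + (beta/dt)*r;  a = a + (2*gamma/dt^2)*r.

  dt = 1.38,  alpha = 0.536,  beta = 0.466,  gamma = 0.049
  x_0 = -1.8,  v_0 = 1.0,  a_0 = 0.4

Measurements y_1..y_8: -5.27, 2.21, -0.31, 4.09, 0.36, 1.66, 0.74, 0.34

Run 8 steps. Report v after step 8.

v_post = -1.0356

step 1: x_pred=-0.0391  r=-5.2309  x^+=-2.8429  v^+=-0.2144  a^+=0.1308
step 2: x_pred=-3.0141  r=5.2241  x^+=-0.2140  v^+=1.7303  a^+=0.3997
step 3: x_pred=2.5543  r=-2.8643  x^+=1.0190  v^+=1.3146  a^+=0.2523
step 4: x_pred=3.0733  r=1.0167  x^+=3.6183  v^+=2.0060  a^+=0.3046
step 5: x_pred=6.6765  r=-6.3165  x^+=3.2909  v^+=0.2933  a^+=-0.0205
step 6: x_pred=3.6762  r=-2.0162  x^+=2.5955  v^+=-0.4158  a^+=-0.1242
step 7: x_pred=1.9035  r=-1.1635  x^+=1.2799  v^+=-0.9801  a^+=-0.1841
step 8: x_pred=-0.2479  r=0.5879  x^+=0.0672  v^+=-1.0356  a^+=-0.1538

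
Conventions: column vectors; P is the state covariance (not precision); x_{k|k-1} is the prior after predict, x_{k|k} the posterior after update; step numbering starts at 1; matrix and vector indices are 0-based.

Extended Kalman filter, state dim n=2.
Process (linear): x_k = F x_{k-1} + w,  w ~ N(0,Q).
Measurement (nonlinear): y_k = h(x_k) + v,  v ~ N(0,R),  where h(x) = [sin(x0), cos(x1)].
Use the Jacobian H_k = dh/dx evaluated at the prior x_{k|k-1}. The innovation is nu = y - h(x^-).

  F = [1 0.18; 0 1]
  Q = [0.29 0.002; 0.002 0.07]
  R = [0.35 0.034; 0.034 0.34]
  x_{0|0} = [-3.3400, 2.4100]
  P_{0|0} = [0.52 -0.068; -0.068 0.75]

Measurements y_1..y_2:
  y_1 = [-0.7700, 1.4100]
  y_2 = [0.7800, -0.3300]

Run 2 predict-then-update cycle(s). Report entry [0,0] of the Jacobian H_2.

H_jac[0,0] = -0.7125

step 1: x^-=[-2.9062, 2.4100]  P^-=[0.8098 0.0690; 0.0690 0.8200]  H_jac=[-0.9724 0.0000; 0.0000 -0.6681]  S=[1.1158 0.0788; 0.0788 0.7060]  K=[-0.7067 0.0136; -0.0054 -0.7754]  nu=[-0.5368, 2.1541]  x^+=[-2.4975, 0.7426]  P^+=[0.2539 0.0290; 0.0290 0.3949]
step 2: x^-=[-2.3638, 0.7426]  P^-=[0.5671 0.1021; 0.1021 0.4649]  H_jac=[-0.7125 0.0000; 0.0000 -0.6762]  S=[0.6379 0.0832; 0.0832 0.5526]  K=[-0.6295 -0.0302; -0.0407 -0.5628]  nu=[1.4817, -1.0667]  x^+=[-3.2644, 1.2827]  P^+=[0.3107 0.0468; 0.0468 0.2850]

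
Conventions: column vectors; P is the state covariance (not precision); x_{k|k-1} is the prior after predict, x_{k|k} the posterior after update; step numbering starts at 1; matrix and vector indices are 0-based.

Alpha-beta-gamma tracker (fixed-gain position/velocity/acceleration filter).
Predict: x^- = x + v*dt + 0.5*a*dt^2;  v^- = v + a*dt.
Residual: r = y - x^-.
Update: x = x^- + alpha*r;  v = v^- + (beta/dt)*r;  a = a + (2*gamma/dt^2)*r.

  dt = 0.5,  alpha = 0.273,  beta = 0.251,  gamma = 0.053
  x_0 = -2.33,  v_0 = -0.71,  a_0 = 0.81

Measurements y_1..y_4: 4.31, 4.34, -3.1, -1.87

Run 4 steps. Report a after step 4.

a_post = -2.1745

step 1: x_pred=-2.5838  r=6.8937  x^+=-0.7018  v^+=3.1557  a^+=3.7329
step 2: x_pred=1.3427  r=2.9973  x^+=2.1610  v^+=6.5268  a^+=5.0038
step 3: x_pred=6.0498  r=-9.1498  x^+=3.5519  v^+=4.4355  a^+=1.1243
step 4: x_pred=5.9102  r=-7.7802  x^+=3.7862  v^+=1.0920  a^+=-2.1745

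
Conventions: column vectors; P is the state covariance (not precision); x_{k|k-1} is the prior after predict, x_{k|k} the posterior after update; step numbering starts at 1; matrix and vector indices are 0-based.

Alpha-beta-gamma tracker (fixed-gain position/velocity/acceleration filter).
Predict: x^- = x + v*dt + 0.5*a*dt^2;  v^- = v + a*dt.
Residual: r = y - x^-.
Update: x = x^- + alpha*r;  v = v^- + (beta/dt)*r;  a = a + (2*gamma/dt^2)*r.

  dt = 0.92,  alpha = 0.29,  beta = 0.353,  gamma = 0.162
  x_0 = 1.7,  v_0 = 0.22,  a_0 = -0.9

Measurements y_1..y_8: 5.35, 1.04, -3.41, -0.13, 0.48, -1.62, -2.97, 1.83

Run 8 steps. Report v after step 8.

v_post = 7.1238

step 1: x_pred=1.5215  r=3.8285  x^+=2.6318  v^+=0.8610  a^+=0.5655
step 2: x_pred=3.6632  r=-2.6232  x^+=2.9025  v^+=0.3747  a^+=-0.4386
step 3: x_pred=3.0616  r=-6.4716  x^+=1.1849  v^+=-2.5119  a^+=-2.9159
step 4: x_pred=-2.3601  r=2.2301  x^+=-1.7134  v^+=-4.3389  a^+=-2.0623
step 5: x_pred=-6.5779  r=7.0579  x^+=-4.5311  v^+=-3.5281  a^+=0.6395
step 6: x_pred=-7.5063  r=5.8863  x^+=-5.7993  v^+=-0.6812  a^+=2.8928
step 7: x_pred=-5.2017  r=2.2317  x^+=-4.5545  v^+=2.8365  a^+=3.7471
step 8: x_pred=-0.3592  r=2.1892  x^+=0.2757  v^+=7.1238  a^+=4.5851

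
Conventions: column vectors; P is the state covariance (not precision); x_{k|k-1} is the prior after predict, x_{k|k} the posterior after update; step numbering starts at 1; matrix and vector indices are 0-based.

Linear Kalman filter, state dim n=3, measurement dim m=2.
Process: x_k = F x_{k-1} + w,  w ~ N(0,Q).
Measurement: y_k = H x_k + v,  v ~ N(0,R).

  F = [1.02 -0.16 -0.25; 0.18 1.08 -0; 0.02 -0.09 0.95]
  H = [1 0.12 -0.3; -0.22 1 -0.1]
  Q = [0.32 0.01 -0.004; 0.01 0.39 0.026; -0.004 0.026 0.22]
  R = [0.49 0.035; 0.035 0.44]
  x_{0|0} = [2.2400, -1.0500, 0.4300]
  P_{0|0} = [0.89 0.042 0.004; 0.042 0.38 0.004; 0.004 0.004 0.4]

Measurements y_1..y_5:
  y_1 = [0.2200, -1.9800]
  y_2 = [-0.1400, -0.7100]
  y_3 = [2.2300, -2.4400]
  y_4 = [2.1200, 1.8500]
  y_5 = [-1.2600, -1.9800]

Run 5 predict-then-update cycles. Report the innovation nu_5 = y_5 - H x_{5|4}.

step 1: x^-=[2.3453, -0.7308, 0.5478]  P^-=[1.2653 0.1515 -0.0760; 0.1515 0.8784 -0.0027; -0.0760 -0.0027 0.5838]  S=[1.9026 0.0305; 0.0305 1.3160]  K=[0.6883 -0.1066; 0.1252 0.6394; -0.1317 -0.0307]  nu=[-1.8733, -0.6785]  x^+=[1.1283, -1.3992, 0.8153]  P^+=[0.3535 0.0642 0.0923; 0.0642 0.3056 0.0571; 0.0923 0.0571 0.5493]
step 2: x^-=[1.1709, -1.3080, 0.9230]  P^-=[0.6665 0.0714 -0.0473; 0.0714 0.7828 0.0723; -0.0473 0.0723 0.7118]  S=[1.2721 0.0522; 0.0522 1.2143]  K=[0.5451 -0.0815; 0.0874 0.6221; -0.1990 0.0181]  nu=[-0.8771, 0.9479]  x^+=[0.6155, -0.7950, 1.1147]  P^+=[0.2850 0.0550 0.0911; 0.0550 0.2976 0.0872; 0.0911 0.0872 0.6614]
step 3: x^-=[0.4764, -0.7478, 1.1428]  P^-=[0.6080 0.0423 -0.0797; 0.0423 0.7677 0.1034; -0.0797 0.1034 0.8078]  S=[1.2323 0.0292; 0.0292 1.2024]  K=[0.5189 -0.0820; 0.0692 0.6205; -0.2522 0.0395]  nu=[2.1862, -1.4731]  x^+=[1.7316, -1.5105, 0.5332]  P^+=[0.2706 0.0500 0.0843; 0.0500 0.2964 0.0999; 0.0843 0.0999 0.7282]
step 4: x^-=[1.8746, -1.3197, 0.6771]  P^-=[0.6034 0.0314 -0.1036; 0.0314 0.7640 0.1154; -0.1036 0.1154 0.8656]  S=[1.2437 0.0180; 0.0180 1.2004]  K=[0.5144 -0.0835; 0.0621 0.6201; -0.2817 0.0472]  nu=[0.6069, 3.6498]  x^+=[1.8819, 0.9814, 0.6784]  P^+=[0.2675 0.0481 0.0804; 0.0481 0.2961 0.1051; 0.0804 0.1051 0.7647]
step 5: x^-=[1.5929, 1.3987, 0.5938]  P^-=[0.6053 0.0276 -0.1165; 0.0276 0.7628 0.1200; -0.1165 0.1200 0.8976]  S=[1.2550 0.0137; 0.0137 1.1998]  K=[0.5137 -0.0841; 0.0595 0.6200; -0.2965 0.0500]  nu=[-2.8426, -2.9689]  x^+=[0.3824, -0.6112, 1.2883]  P^+=[0.2668 0.0475 0.0790; 0.0475 0.2961 0.1074; 0.0790 0.1074 0.7847]

innov = [-2.8426, -2.9689]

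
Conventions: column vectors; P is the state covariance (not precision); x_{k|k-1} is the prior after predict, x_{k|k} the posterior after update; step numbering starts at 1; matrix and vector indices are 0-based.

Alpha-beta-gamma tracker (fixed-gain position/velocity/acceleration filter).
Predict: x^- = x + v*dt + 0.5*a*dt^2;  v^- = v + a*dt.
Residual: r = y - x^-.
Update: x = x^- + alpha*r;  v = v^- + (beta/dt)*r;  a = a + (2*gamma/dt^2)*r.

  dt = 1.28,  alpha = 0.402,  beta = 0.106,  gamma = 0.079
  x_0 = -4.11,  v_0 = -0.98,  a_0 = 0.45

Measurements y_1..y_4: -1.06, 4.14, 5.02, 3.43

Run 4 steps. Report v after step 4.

v_post = 5.2417

step 1: x_pred=-4.9958  r=3.9358  x^+=-3.4136  v^+=-0.0781  a^+=0.8295
step 2: x_pred=-2.8339  r=6.9739  x^+=-0.0304  v^+=1.5613  a^+=1.5021
step 3: x_pred=3.1985  r=1.8215  x^+=3.9308  v^+=3.6348  a^+=1.6777
step 4: x_pred=9.9577  r=-6.5277  x^+=7.3336  v^+=5.2417  a^+=1.0482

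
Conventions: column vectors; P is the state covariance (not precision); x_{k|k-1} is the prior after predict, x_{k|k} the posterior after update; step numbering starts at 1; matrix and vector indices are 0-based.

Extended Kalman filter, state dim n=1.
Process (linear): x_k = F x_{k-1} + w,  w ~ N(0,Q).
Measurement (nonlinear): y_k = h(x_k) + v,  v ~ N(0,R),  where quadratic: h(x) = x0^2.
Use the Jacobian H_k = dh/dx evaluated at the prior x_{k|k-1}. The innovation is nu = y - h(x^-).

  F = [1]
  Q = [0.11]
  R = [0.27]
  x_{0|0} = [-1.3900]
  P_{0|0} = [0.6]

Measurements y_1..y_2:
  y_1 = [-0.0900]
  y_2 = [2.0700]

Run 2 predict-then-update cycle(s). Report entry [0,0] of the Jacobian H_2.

H_jac[0,0] = -1.3935

step 1: x^-=[-1.3900]  P^-=[0.7100]  H_jac=[-2.7800]  S=[5.7572]  K=[-0.3428]  nu=[-2.0221]  x^+=[-0.6967]  P^+=[0.0333]
step 2: x^-=[-0.6967]  P^-=[0.1433]  H_jac=[-1.3935]  S=[0.5483]  K=[-0.3642]  nu=[1.5846]  x^+=[-1.2739]  P^+=[0.0706]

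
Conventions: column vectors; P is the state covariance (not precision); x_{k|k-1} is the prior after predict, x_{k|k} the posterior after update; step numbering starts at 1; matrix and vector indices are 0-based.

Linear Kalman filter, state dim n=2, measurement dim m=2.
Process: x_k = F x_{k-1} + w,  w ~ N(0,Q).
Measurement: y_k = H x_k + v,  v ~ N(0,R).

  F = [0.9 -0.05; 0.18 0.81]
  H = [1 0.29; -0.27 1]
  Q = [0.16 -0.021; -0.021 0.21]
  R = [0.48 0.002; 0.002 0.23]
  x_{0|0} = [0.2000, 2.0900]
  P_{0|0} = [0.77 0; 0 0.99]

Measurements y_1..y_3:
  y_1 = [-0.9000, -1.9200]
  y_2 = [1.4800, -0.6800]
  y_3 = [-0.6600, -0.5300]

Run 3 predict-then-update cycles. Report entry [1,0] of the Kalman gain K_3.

K[1,0] = 0.1180

step 1: x^-=[0.0755, 1.7289]  P^-=[0.7862 0.0636; 0.0636 0.8845]  S=[1.3775 0.1049; 0.1049 1.1374]  K=[0.5983 -0.1858; 0.1756 0.7463]  nu=[-1.4769, -3.6285]  x^+=[-0.1338, -1.2384]  P^+=[0.2772 0.0333; 0.0333 0.1810]
step 2: x^-=[-0.0585, -1.0272]  P^-=[0.3820 0.0405; 0.0405 0.3474]  S=[0.9147 0.0370; 0.0370 0.5834]  K=[0.4359 -0.1349; 0.1315 0.5684]  nu=[1.8364, 0.3314]  x^+=[0.6973, -0.5974]  P^+=[0.2019 0.0243; 0.0243 0.1376]
step 3: x^-=[0.6574, -0.3584]  P^-=[0.3217 0.0237; 0.0237 0.3139]  S=[0.8418 0.0280; 0.0280 0.5546]  K=[0.3947 -0.1339; 0.1180 0.5486]  nu=[-1.2135, 0.0059]  x^+=[0.1776, -0.4984]  P^+=[0.1835 0.0196; 0.0196 0.1317]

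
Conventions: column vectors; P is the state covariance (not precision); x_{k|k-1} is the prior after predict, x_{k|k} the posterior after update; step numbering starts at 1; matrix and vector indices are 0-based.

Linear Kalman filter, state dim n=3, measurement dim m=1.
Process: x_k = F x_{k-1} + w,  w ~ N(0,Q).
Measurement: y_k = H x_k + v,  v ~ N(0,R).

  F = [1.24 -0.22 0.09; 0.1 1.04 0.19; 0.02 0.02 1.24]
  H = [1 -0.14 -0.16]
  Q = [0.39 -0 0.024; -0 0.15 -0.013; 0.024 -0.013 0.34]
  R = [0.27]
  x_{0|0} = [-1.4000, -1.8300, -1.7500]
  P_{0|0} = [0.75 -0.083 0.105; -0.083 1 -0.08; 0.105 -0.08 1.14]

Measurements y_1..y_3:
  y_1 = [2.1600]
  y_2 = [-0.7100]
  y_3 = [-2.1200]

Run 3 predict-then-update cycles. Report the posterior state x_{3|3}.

step 1: x^-=[-1.4909, -2.3757, -2.2346]  P^-=[1.6727 -0.2000 0.3470; -0.2000 1.2354 0.1859; 0.3470 0.1859 2.0947]  S=[1.9738]  K=[0.8335; -0.2040; -0.0072]  nu=[2.9608]  x^+=[0.9769, -2.9797, -2.2558]  P^+=[0.3015 0.1357 0.3588; 0.1357 1.1532 0.1831; 0.3588 0.1831 2.0946]
step 2: x^-=[1.6639, -3.4298, -2.8373]  P^-=[0.9251 0.0786 0.7657; 0.0786 1.5901 0.7908; 0.7657 0.7908 3.5883]  S=[1.0866]  K=[0.7286; -0.2490; 0.0744]  nu=[-3.3080]  x^+=[-0.7462, -2.6060, -3.0835]  P^+=[0.3484 0.2757 0.7068; 0.2757 1.5228 0.8109; 0.7068 0.8109 3.5823]
step 3: x^-=[-0.6295, -3.3707, -3.8906]  P^-=[1.0036 0.3204 1.2996; 0.3204 2.3345 2.0088; 1.2996 2.0088 5.9243]  S=[1.0555]  K=[0.7114; -0.3106; 0.0668]  nu=[-2.5849]  x^+=[-2.4683, -2.5678, -4.0632]  P^+=[0.4695 0.5536 1.2495; 0.5536 2.2327 2.0307; 1.2495 2.0307 5.9196]

x_post = [-2.4683, -2.5678, -4.0632]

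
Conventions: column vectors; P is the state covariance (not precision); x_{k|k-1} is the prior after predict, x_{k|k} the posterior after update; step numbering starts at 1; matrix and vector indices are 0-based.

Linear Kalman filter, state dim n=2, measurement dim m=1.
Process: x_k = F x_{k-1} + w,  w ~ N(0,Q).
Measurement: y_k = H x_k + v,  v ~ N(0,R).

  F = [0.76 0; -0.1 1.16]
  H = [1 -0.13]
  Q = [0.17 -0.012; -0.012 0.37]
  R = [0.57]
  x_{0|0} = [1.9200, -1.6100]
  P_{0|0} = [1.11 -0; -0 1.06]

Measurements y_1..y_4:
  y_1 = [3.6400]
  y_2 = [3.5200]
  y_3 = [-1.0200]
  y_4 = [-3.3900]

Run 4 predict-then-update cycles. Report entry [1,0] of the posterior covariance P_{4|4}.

P_post[1,0] = 0.3266

step 1: x^-=[1.4592, -2.0596]  P^-=[0.8111 -0.0964; -0.0964 1.8074]  S=[1.4367]  K=[0.5733; -0.2306]  nu=[1.9131]  x^+=[2.5559, -2.5008]  P^+=[0.3389 0.0936; 0.0936 1.7310]
step 2: x^-=[1.9425, -3.1565]  P^-=[0.3658 0.0447; 0.0447 2.6809]  S=[0.9694]  K=[0.3713; -0.3134]  nu=[1.1672]  x^+=[2.3759, -3.5222]  P^+=[0.2321 0.1575; 0.1575 2.5858]
step 3: x^-=[1.8057, -4.3234]  P^-=[0.3041 0.1092; 0.1092 3.8152]  S=[0.9101]  K=[0.3185; -0.4249]  nu=[-3.3877]  x^+=[0.7267, -2.8839]  P^+=[0.2118 0.2324; 0.2324 3.6508]
step 4: x^-=[0.5523, -3.4180]  P^-=[0.2923 0.1768; 0.1768 5.2308]  S=[0.9047]  K=[0.2977; -0.5562]  nu=[-4.3866]  x^+=[-0.7535, -0.9782]  P^+=[0.2121 0.3266; 0.3266 4.9509]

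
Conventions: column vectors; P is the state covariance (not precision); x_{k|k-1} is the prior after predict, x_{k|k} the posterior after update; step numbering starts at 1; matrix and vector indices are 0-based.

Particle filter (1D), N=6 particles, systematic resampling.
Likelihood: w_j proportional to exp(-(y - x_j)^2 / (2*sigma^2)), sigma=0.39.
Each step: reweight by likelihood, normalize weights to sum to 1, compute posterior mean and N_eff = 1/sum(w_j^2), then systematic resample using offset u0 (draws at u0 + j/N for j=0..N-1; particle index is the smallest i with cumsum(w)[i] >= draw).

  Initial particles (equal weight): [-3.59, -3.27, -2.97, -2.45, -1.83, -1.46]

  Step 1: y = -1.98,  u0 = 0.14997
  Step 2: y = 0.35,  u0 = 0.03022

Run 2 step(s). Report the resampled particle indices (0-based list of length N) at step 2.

step 1: w=[0.0001, 0.0023, 0.0214, 0.2590, 0.4972, 0.2201]  mean=-1.9369  Neff=2.7534  idx=[3, 4, 4, 4, 5, 5]
step 2: w=[0.0000, 0.0039, 0.0039, 0.0039, 0.4942, 0.4942]  mean=-1.4643  Neff=2.0469  idx=[4, 4, 4, 5, 5, 5]

resampled_idx = [4, 4, 4, 5, 5, 5]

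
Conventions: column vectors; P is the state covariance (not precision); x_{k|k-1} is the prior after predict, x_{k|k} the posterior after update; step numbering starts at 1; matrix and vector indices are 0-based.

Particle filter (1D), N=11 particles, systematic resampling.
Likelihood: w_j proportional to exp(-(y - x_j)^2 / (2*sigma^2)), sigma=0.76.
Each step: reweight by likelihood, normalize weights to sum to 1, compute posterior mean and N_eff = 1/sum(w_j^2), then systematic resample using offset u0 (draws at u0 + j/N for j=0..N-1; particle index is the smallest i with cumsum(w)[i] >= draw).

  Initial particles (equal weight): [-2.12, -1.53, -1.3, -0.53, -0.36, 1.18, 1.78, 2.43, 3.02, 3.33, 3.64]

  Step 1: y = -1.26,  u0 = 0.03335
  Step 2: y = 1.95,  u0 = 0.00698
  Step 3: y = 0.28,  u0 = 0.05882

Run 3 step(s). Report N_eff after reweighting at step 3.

N_eff = 10.2175

step 1: w=[0.1465, 0.2610, 0.2776, 0.1753, 0.1379, 0.0016, 0.0001, 0.0000, 0.0000, 0.0000, 0.0000]  mean=-1.2114  Neff=4.6212  idx=[0, 0, 1, 1, 1, 2, 2, 2, 3, 3, 4]
step 2: w=[0.0000, 0.0000, 0.0014, 0.0014, 0.0014, 0.0053, 0.0053, 0.0053, 0.2435, 0.2435, 0.4927]  mean=-0.4629  Neff=2.7666  idx=[5, 8, 8, 9, 9, 9, 10, 10, 10, 10, 10]
step 3: w=[0.0178, 0.0878, 0.0878, 0.0878, 0.0878, 0.0878, 0.1087, 0.1087, 0.1087, 0.1087, 0.1087]  mean=-0.4514  Neff=10.2175  idx=[1, 2, 3, 4, 5, 6, 7, 8, 9, 9, 10]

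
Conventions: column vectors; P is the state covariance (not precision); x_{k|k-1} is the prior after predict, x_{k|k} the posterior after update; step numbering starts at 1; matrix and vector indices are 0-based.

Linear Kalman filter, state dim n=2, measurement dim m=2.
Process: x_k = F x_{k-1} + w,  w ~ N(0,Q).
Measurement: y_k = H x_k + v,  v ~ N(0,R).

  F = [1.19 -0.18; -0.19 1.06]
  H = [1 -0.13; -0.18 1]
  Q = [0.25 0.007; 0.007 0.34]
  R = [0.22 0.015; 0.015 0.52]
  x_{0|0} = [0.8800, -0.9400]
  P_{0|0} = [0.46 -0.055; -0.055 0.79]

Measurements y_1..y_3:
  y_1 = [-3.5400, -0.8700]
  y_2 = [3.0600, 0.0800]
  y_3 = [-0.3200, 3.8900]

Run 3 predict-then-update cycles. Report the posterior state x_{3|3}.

x_post = [0.2364, 2.0157]

step 1: x^-=[1.2164, -1.1636]  P^-=[0.9506 -0.3190; -0.3190 1.2664]  S=[1.2749 -0.6472; -0.6472 1.9320]  K=[0.7824 0.0084; -0.0380 0.6725]  nu=[-4.9077, 0.5126]  x^+=[-2.6190, -0.6326]  P^+=[0.1785 0.0482; 0.0482 0.3578]
step 2: x^-=[-3.0028, -0.1729]  P^-=[0.4937 -0.0391; -0.0391 0.7290]  S=[0.7362 -0.2087; -0.2087 1.2791]  K=[0.6806 0.0110; -0.0197 0.5723]  nu=[6.0403, -0.2876]  x^+=[1.1054, -0.4563]  P^+=[0.1556 0.0439; 0.0439 0.3052]
step 3: x^-=[1.3975, -0.6937]  P^-=[0.4614 -0.0295; -0.0295 0.6708]  S=[0.7004 -0.1855; -0.1855 1.2164]  K=[0.6667 0.0091; -0.0203 0.5528]  nu=[-1.8077, 4.8352]  x^+=[0.2364, 2.0157]  P^+=[0.1523 0.0421; 0.0421 0.2947]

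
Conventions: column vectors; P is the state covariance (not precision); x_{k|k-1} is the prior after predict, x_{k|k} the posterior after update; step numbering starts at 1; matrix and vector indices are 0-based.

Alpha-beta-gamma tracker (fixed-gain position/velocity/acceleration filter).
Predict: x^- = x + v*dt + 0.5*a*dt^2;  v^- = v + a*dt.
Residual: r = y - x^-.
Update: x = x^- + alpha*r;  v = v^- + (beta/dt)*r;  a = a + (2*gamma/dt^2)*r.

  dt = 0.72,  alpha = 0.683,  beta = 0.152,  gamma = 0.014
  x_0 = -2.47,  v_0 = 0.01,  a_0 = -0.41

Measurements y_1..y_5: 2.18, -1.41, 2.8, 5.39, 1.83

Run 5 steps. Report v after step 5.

v_post = 0.5299

step 1: x_pred=-2.5691  r=4.7491  x^+=0.6745  v^+=0.7174  a^+=-0.1535
step 2: x_pred=1.1513  r=-2.5613  x^+=-0.5981  v^+=0.0662  a^+=-0.2918
step 3: x_pred=-0.6261  r=3.4261  x^+=1.7139  v^+=0.5793  a^+=-0.1068
step 4: x_pred=2.1034  r=3.2866  x^+=4.3481  v^+=1.1963  a^+=0.0707
step 5: x_pred=5.2278  r=-3.3978  x^+=2.9071  v^+=0.5299  a^+=-0.1128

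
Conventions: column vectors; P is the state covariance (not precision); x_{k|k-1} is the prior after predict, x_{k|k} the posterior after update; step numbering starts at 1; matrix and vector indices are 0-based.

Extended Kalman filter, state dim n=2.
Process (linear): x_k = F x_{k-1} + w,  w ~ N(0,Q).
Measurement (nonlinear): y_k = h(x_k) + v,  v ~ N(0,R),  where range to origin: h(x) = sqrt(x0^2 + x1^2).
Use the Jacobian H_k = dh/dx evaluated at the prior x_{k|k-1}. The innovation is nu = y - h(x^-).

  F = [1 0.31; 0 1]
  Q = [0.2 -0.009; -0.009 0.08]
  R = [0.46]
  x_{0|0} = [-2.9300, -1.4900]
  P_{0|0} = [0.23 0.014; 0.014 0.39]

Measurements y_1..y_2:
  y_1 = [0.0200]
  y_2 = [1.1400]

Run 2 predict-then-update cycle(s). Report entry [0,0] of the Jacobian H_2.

H_jac[0,0] = -0.9755

step 1: x^-=[-3.3919, -1.4900]  P^-=[0.4762 0.1259; 0.1259 0.4700]  H_jac=[-0.9156 -0.4022]  S=[1.0279]  K=[-0.4734; -0.2960]  nu=[-3.6847]  x^+=[-1.6476, -0.3992]  P^+=[0.2458 -0.0182; -0.0182 0.3799]
step 2: x^-=[-1.7713, -0.3992]  P^-=[0.4711 0.0906; 0.0906 0.4599]  H_jac=[-0.9755 -0.2198]  S=[0.9694]  K=[-0.4946; -0.1955]  nu=[-0.6757]  x^+=[-1.4371, -0.2671]  P^+=[0.2339 -0.0031; -0.0031 0.4229]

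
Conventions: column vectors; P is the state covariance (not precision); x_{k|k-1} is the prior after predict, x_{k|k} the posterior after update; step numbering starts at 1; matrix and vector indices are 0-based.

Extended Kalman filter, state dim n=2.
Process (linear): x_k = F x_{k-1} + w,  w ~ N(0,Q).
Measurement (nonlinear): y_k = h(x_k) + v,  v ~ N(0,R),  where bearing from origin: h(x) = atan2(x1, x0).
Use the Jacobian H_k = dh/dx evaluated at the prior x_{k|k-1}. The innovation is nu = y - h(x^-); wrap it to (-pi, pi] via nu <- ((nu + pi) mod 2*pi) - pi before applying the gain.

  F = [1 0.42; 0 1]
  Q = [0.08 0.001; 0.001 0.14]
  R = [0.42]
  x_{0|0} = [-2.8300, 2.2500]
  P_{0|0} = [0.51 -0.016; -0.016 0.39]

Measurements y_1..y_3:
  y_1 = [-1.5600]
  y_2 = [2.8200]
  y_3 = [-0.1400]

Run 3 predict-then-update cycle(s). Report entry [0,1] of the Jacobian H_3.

step 1: x^-=[-1.8850, 2.2500]  P^-=[0.6454 0.1488; 0.1488 0.5300]  H_jac=[-0.2612 -0.2188]  S=[0.5064]  K=[-0.3971; -0.3057]  nu=[2.4550]  x^+=[-2.8599, 1.4994]  P^+=[0.5655 0.0873; 0.0873 0.4827]
step 2: x^-=[-2.2302, 1.4994]  P^-=[0.8040 0.2910; 0.2910 0.6227]  H_jac=[-0.2076 -0.3088]  S=[0.5514]  K=[-0.4658; -0.4583]  nu=[0.2703]  x^+=[-2.3561, 1.3755]  P^+=[0.6844 0.1733; 0.1733 0.5068]
step 3: x^-=[-1.7783, 1.3755]  P^-=[0.9994 0.3872; 0.3872 0.6468]  H_jac=[-0.2721 -0.3518]  S=[0.6482]  K=[-0.6297; -0.5136]  nu=[-2.6232]  x^+=[-0.1264, 2.7229]  P^+=[0.7423 0.1775; 0.1775 0.4758]

H_jac[0,1] = -0.3518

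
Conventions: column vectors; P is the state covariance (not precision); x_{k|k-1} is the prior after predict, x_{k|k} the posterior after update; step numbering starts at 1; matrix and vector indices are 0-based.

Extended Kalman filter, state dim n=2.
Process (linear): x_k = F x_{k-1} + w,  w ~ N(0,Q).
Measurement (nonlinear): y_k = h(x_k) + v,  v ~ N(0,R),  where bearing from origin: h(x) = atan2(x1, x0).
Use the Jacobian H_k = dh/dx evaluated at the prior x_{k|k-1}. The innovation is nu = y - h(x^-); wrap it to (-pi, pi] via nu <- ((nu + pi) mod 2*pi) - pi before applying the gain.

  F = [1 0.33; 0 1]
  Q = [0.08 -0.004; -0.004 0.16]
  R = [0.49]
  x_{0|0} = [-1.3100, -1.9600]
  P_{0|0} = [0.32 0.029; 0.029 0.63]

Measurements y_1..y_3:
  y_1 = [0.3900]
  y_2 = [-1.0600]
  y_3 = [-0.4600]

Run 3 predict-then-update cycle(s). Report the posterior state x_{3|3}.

x_post = [-3.0590, -3.1012]

step 1: x^-=[-1.9568, -1.9600]  P^-=[0.4877 0.2329; 0.2329 0.7900]  H_jac=[0.2555 -0.2551]  S=[0.5429]  K=[0.1201; -0.2616]  nu=[2.7454]  x^+=[-1.6270, -2.6782]  P^+=[0.4799 0.2500; 0.2500 0.7528]
step 2: x^-=[-2.5108, -2.6782]  P^-=[0.8069 0.4944; 0.4944 0.9128]  H_jac=[0.1987 -0.1863]  S=[0.5169]  K=[0.1320; -0.1389]  nu=[1.2639]  x^+=[-2.3440, -2.8538]  P^+=[0.7979 0.5039; 0.5039 0.9029]
step 3: x^-=[-3.2857, -2.8538]  P^-=[1.3087 0.7978; 0.7978 1.0629]  H_jac=[0.1507 -0.1735]  S=[0.5100]  K=[0.1153; -0.1258]  nu=[1.9664]  x^+=[-3.0590, -3.1012]  P^+=[1.3020 0.8052; 0.8052 1.0548]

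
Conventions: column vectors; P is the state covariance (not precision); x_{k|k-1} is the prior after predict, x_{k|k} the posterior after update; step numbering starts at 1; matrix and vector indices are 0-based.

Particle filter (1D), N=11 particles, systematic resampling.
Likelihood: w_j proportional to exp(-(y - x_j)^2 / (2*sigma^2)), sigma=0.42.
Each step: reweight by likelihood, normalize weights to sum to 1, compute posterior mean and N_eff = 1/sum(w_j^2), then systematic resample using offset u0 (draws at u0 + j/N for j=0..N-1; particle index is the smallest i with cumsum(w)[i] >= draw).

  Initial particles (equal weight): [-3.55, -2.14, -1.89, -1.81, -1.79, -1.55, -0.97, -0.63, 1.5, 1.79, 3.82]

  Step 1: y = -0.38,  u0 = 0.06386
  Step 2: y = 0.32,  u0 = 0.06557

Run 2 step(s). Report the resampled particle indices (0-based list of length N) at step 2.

step 1: w=[0.0000, 0.0001, 0.0013, 0.0025, 0.0029, 0.0167, 0.3008, 0.6758, 0.0000, 0.0000, 0.0000]  mean=-0.7555  Neff=1.8266  idx=[6, 6, 6, 7, 7, 7, 7, 7, 7, 7, 7]
step 2: w=[0.0138, 0.0138, 0.0138, 0.1198, 0.1198, 0.1198, 0.1198, 0.1198, 0.1198, 0.1198, 0.1198]  mean=-0.6441  Neff=8.6645  idx=[3, 3, 4, 5, 6, 6, 7, 8, 9, 10, 10]

resampled_idx = [3, 3, 4, 5, 6, 6, 7, 8, 9, 10, 10]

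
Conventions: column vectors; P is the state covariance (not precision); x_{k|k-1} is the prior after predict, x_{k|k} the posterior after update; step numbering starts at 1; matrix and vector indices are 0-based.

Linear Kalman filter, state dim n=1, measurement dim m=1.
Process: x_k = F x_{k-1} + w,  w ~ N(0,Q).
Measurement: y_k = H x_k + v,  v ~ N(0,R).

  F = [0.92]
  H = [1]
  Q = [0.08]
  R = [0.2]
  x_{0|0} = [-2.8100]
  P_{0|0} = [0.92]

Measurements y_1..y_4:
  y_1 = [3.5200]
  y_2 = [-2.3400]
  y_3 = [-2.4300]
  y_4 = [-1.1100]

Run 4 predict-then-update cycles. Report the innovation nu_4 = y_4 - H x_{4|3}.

step 1: x^-=[-2.5852]  P^-=[0.8587]  S=[1.0587]  K=[0.8111]  nu=[6.1052]  x^+=[2.3666]  P^+=[0.1622]
step 2: x^-=[2.1773]  P^-=[0.2173]  S=[0.4173]  K=[0.5207]  nu=[-4.5173]  x^+=[-0.1750]  P^+=[0.1041]
step 3: x^-=[-0.1610]  P^-=[0.1681]  S=[0.3681]  K=[0.4567]  nu=[-2.2690]  x^+=[-1.1973]  P^+=[0.0913]
step 4: x^-=[-1.1016]  P^-=[0.1573]  S=[0.3573]  K=[0.4403]  nu=[-0.0084]  x^+=[-1.1053]  P^+=[0.0881]

innov = [-0.0084]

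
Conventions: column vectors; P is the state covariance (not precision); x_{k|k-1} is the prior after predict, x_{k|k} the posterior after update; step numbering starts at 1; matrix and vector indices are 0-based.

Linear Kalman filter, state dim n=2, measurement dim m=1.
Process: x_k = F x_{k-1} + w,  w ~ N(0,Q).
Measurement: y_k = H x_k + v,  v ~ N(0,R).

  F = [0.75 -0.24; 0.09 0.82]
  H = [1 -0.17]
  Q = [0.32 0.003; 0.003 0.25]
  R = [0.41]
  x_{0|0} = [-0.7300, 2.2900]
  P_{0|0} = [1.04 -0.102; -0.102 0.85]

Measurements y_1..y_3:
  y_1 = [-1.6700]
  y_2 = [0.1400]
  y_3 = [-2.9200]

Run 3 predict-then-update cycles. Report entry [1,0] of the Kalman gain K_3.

step 1: x^-=[-1.0971, 1.8121]  P^-=[0.9907 -0.1546; -0.1546 0.8149]  S=[1.4768]  K=[0.6886; -0.1985]  nu=[-0.2648]  x^+=[-1.2795, 1.8647]  P^+=[0.2904 0.0473; 0.0473 0.7567]
step 2: x^-=[-1.4071, 1.4139]  P^-=[0.5099 -0.0983; -0.0983 0.7681]  S=[0.9755]  K=[0.5398; -0.2346]  nu=[1.7875]  x^+=[-0.4422, 0.9945]  P^+=[0.2256 0.0253; 0.0253 0.7145]
step 3: x^-=[-0.5703, 0.7757]  P^-=[0.4790 -0.1074; -0.1074 0.7360]  S=[0.9467]  K=[0.5252; -0.2456]  nu=[-2.2178]  x^+=[-1.7351, 1.3203]  P^+=[0.2178 0.0147; 0.0147 0.6789]

K[1,0] = -0.2456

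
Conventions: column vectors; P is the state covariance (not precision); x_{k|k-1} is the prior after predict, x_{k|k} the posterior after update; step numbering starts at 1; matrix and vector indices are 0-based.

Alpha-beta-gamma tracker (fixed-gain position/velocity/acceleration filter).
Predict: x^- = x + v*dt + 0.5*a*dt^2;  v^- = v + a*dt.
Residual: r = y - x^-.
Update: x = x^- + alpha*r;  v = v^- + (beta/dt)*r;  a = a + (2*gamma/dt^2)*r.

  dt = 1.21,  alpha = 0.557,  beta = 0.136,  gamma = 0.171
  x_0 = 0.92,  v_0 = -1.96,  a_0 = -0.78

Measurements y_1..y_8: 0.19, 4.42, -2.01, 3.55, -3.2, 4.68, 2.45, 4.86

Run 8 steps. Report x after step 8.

x_post = 6.2970

step 1: x_pred=-2.0226  r=2.2126  x^+=-0.7902  v^+=-2.6551  a^+=-0.2632
step 2: x_pred=-4.1955  r=8.6155  x^+=0.6033  v^+=-2.0052  a^+=1.7493
step 3: x_pred=-0.5423  r=-1.4677  x^+=-1.3598  v^+=-0.0534  a^+=1.4065
step 4: x_pred=-0.3948  r=3.9448  x^+=1.8024  v^+=2.0918  a^+=2.3280
step 5: x_pred=6.0378  r=-9.2378  x^+=0.8923  v^+=3.8704  a^+=0.1701
step 6: x_pred=5.7001  r=-1.0201  x^+=5.1319  v^+=3.9616  a^+=-0.0681
step 7: x_pred=9.8756  r=-7.4256  x^+=5.7395  v^+=3.0446  a^+=-1.8027
step 8: x_pred=8.1038  r=-3.2438  x^+=6.2970  v^+=0.4987  a^+=-2.5604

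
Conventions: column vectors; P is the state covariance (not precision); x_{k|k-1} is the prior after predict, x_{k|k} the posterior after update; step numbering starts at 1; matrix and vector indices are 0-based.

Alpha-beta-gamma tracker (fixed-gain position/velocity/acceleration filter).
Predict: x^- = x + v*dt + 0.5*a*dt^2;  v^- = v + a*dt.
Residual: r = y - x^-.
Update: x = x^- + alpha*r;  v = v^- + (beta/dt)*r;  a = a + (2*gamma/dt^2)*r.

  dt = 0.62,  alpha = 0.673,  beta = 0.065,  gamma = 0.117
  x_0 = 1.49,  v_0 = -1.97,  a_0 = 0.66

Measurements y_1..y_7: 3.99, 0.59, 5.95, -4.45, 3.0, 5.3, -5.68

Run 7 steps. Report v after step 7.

v_post = 0.3804

step 1: x_pred=0.3955  r=3.5945  x^+=2.8146  v^+=-1.1840  a^+=2.8481
step 2: x_pred=2.6279  r=-2.0379  x^+=1.2564  v^+=0.3682  a^+=1.6076
step 3: x_pred=1.7937  r=4.1563  x^+=4.5909  v^+=1.8007  a^+=4.1377
step 4: x_pred=6.5026  r=-10.9526  x^+=-0.8685  v^+=3.2178  a^+=-2.5296
step 5: x_pred=0.6403  r=2.3597  x^+=2.2284  v^+=1.8968  a^+=-1.0932
step 6: x_pred=3.1943  r=2.1057  x^+=4.6114  v^+=1.4398  a^+=0.1887
step 7: x_pred=5.5404  r=-11.2204  x^+=-2.0109  v^+=0.3804  a^+=-6.6417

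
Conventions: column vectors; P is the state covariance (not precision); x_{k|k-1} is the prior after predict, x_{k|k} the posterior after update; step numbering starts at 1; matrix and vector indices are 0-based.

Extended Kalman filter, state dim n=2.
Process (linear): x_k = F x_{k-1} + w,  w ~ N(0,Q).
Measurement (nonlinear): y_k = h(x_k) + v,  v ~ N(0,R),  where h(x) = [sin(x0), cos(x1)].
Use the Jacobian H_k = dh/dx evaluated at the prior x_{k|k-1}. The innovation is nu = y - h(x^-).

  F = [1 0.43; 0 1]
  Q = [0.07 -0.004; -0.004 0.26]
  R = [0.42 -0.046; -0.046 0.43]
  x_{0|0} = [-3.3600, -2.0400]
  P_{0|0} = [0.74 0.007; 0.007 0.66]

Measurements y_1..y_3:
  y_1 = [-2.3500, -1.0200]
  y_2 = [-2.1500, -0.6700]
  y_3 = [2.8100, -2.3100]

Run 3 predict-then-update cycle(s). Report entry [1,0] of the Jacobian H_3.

step 1: x^-=[-4.2372, -2.0400]  P^-=[0.9381 0.2868; 0.2868 0.9200]  H_jac=[-0.4575 0.0000; 0.0000 0.8919]  S=[0.6163 -0.1630; -0.1630 1.1619]  K=[-0.6627 0.1272; -0.0271 0.7024]  nu=[-3.2392, -0.5678]  x^+=[-2.1629, -2.3511]  P^+=[0.6211 0.0955; 0.0955 0.3400]
step 2: x^-=[-3.1739, -2.3511]  P^-=[0.8361 0.2377; 0.2377 0.6000]  H_jac=[-0.9995 0.0000; 0.0000 0.7107]  S=[1.2553 -0.2148; -0.2148 0.7331]  K=[-0.6594 0.0372; -0.0944 0.5540]  nu=[-2.1823, 0.0335]  x^+=[-1.7337, -2.1265]  P^+=[0.2788 0.0652; 0.0652 0.3413]
step 3: x^-=[-2.6480, -2.1265]  P^-=[0.4680 0.2080; 0.2080 0.6013]  H_jac=[-0.8807 0.0000; 0.0000 0.8496]  S=[0.7829 -0.2016; -0.2016 0.8640]  K=[-0.5040 0.0869; -0.0869 0.5710]  nu=[3.2838, -1.7825]  x^+=[-4.4580, -3.4296]  P^+=[0.2449 0.0713; 0.0713 0.2937]

H_jac[1,0] = 0.0000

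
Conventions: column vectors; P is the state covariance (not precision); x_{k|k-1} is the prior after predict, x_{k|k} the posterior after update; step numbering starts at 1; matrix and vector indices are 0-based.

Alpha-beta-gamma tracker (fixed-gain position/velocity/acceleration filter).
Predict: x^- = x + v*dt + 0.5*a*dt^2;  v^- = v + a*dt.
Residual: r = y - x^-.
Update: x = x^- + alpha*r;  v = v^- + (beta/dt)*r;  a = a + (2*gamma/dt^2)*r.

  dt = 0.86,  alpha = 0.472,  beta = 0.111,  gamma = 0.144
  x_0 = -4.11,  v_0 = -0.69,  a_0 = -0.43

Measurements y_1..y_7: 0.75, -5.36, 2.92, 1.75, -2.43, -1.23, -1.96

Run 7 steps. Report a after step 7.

a_post = -6.0628

step 1: x_pred=-4.8624  r=5.6124  x^+=-2.2134  v^+=-0.3354  a^+=1.7555
step 2: x_pred=-1.8526  r=-3.5074  x^+=-3.5081  v^+=0.7216  a^+=0.3897
step 3: x_pred=-2.7434  r=5.6634  x^+=-0.0703  v^+=1.7877  a^+=2.5950
step 4: x_pred=2.4268  r=-0.6768  x^+=2.1074  v^+=3.9321  a^+=2.3315
step 5: x_pred=6.3511  r=-8.7811  x^+=2.2064  v^+=4.8038  a^+=-1.0879
step 6: x_pred=5.9354  r=-7.1654  x^+=2.5533  v^+=2.9434  a^+=-3.8781
step 7: x_pred=3.6505  r=-5.6105  x^+=1.0024  v^+=-1.1159  a^+=-6.0628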